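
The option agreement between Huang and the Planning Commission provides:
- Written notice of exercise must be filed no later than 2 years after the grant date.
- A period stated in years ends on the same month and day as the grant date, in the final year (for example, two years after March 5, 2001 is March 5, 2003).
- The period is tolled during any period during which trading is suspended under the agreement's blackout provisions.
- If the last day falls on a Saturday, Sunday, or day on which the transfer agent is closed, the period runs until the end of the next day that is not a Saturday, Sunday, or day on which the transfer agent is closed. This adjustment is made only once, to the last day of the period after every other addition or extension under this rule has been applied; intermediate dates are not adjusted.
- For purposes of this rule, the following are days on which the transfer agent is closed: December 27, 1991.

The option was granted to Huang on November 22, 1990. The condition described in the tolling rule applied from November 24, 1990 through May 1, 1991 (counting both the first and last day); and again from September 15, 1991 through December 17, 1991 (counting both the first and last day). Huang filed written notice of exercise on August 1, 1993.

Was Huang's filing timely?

2 years after November 22, 1990 is November 22, 1992.
From November 24, 1990 through May 1, 1991 inclusive is 159 days; tolling adds 159 days: November 22, 1992 + 159 days = April 30, 1993.
From September 15, 1991 through December 17, 1991 inclusive is 94 days; tolling adds 94 days: April 30, 1993 + 94 days = August 2, 1993.
August 2, 1993 is a Monday and not a day on which the transfer agent is closed, so no extension applies.
The deadline is August 2, 1993; the filing on August 1, 1993 is on or before that date.

Yes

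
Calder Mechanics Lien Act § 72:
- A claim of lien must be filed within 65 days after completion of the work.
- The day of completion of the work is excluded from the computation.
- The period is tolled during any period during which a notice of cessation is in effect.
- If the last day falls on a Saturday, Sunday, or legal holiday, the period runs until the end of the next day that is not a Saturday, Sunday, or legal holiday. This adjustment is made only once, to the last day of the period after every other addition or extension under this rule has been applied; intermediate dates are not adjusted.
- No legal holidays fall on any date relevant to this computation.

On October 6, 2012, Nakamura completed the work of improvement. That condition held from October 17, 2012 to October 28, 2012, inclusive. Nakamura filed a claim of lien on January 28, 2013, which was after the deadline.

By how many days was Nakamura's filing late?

65 days after October 6, 2012 is December 10, 2012.
From October 17, 2012 through October 28, 2012 inclusive is 12 days; tolling adds 12 days: December 10, 2012 + 12 days = December 22, 2012.
December 22, 2012 is Saturday; December 23, 2012 is Sunday. The next qualifying day is December 24, 2012.
The deadline is December 24, 2012; from December 24, 2012 to January 28, 2013 is 35 days.

35 days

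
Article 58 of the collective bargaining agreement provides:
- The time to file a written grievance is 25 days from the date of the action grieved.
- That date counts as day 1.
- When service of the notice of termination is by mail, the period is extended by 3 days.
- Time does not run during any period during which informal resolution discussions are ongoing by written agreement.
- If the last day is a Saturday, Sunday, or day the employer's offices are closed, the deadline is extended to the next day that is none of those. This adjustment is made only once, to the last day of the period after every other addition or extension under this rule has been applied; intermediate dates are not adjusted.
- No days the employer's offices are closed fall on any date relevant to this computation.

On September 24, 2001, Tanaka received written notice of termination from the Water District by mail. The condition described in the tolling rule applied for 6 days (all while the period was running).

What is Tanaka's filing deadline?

Counting September 24, 2001 as day 1, day 25 is October 18, 2001.
Service was by mail, adding 3 days: October 18, 2001 + 3 days = October 21, 2001.
Tolling adds 6 days: October 21, 2001 + 6 days = October 27, 2001.
October 27, 2001 is Saturday; October 28, 2001 is Sunday. The next qualifying day is October 29, 2001.

October 29, 2001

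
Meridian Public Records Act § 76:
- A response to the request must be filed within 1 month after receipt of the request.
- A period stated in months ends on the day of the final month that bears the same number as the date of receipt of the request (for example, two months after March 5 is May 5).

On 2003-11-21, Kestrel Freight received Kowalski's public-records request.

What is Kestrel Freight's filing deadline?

December 21, 2003

1 month after 2003-11-21 is December 21, 2003.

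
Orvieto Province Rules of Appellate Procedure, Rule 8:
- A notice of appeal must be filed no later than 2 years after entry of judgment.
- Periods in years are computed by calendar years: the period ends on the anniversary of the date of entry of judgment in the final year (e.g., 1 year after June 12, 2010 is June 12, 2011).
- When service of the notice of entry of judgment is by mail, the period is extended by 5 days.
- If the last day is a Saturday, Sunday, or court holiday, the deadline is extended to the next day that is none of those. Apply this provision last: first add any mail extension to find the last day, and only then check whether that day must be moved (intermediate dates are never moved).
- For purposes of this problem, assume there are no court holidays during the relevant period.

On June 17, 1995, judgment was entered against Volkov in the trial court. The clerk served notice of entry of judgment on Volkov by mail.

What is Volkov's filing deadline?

2 years after June 17, 1995 is June 17, 1997.
Service was by mail, adding 5 days: June 17, 1997 + 5 days = June 22, 1997.
June 22, 1997 is Sunday. The next qualifying day is June 23, 1997.

June 23, 1997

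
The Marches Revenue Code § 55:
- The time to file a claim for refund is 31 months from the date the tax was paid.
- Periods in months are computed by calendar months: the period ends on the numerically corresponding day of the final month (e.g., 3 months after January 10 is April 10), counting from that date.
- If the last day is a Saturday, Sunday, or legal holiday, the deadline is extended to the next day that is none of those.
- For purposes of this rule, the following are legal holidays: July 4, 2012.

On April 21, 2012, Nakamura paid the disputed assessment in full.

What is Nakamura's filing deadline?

November 21, 2014

31 months after April 21, 2012 is November 21, 2014.
November 21, 2014 is a Friday and not a legal holiday, so no extension applies.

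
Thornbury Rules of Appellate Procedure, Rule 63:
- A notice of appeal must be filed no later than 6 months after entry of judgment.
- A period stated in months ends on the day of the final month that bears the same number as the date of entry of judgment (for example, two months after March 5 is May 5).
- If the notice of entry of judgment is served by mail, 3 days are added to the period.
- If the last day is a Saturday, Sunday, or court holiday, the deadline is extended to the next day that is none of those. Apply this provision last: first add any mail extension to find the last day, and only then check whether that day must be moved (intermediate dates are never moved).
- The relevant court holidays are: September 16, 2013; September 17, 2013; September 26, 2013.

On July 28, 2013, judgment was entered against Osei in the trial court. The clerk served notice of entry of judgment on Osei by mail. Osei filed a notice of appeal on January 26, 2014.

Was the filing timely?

6 months after July 28, 2013 is January 28, 2014.
Service was by mail, adding 3 days: January 28, 2014 + 3 days = January 31, 2014.
January 31, 2014 is a Friday and not a court holiday, so no extension applies.
The deadline is January 31, 2014; the filing on January 26, 2014 is on or before that date.

Yes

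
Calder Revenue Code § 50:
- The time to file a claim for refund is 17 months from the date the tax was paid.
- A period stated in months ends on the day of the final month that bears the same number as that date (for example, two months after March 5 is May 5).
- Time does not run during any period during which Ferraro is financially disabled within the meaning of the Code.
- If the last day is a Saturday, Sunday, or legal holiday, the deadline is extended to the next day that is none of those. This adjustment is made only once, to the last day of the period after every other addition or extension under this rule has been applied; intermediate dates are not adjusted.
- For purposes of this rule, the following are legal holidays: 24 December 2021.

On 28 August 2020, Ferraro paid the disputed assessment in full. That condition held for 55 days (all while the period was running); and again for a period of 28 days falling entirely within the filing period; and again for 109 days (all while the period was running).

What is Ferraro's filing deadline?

17 months after 28 August 2020 is January 28, 2022.
Tolling adds 55 days: January 28, 2022 + 55 days = March 24, 2022.
Tolling adds 28 days: March 24, 2022 + 28 days = April 21, 2022.
Tolling adds 109 days: April 21, 2022 + 109 days = August 8, 2022.
August 8, 2022 is a Monday and not a legal holiday, so no extension applies.

August 8, 2022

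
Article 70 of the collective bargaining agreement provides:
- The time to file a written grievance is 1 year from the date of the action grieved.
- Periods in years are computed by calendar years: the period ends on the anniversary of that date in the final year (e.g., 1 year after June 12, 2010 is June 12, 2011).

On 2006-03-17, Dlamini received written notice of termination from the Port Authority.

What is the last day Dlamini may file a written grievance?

1 year after 2006-03-17 is March 17, 2007.

March 17, 2007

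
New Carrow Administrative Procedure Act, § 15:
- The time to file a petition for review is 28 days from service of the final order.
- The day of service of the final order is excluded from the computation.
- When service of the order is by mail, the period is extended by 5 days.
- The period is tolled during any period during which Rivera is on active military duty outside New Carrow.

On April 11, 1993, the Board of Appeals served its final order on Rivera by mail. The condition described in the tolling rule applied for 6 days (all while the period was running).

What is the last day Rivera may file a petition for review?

28 days after April 11, 1993 is May 9, 1993.
Service was by mail, adding 5 days: May 9, 1993 + 5 days = May 14, 1993.
Tolling adds 6 days: May 14, 1993 + 6 days = May 20, 1993.

May 20, 1993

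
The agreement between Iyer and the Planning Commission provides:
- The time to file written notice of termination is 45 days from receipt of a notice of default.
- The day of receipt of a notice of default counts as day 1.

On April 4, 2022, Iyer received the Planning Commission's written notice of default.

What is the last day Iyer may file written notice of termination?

Counting April 4, 2022 as day 1, day 45 is May 18, 2022.

May 18, 2022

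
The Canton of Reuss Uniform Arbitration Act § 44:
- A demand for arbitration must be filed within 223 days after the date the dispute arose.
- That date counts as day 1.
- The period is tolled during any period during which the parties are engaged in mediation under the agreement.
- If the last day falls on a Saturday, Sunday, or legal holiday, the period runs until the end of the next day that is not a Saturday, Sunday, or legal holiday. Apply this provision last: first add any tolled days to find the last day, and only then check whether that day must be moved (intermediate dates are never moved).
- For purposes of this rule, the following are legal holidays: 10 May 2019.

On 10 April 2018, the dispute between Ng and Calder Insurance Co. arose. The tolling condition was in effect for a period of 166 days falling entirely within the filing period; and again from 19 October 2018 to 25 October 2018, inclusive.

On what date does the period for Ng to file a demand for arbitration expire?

May 13, 2019

Counting 10 April 2018 as day 1, day 223 is November 18, 2018.
Tolling adds 166 days: November 18, 2018 + 166 days = May 3, 2019.
From October 19, 2018 through October 25, 2018 inclusive is 7 days; tolling adds 7 days: May 3, 2019 + 7 days = May 10, 2019.
May 10, 2019 is a listed holiday; May 11, 2019 is Saturday; May 12, 2019 is Sunday. The next qualifying day is May 13, 2019.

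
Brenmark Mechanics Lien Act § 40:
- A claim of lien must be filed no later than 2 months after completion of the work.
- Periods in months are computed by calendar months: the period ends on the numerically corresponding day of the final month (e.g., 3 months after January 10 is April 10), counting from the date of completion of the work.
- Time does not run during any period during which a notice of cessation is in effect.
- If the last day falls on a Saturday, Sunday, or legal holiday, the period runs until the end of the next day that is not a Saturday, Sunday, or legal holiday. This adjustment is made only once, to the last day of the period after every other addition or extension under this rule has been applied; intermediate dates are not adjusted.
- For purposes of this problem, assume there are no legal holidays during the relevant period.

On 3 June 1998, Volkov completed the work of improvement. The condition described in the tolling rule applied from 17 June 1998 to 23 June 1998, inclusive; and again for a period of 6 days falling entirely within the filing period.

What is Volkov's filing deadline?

2 months after 3 June 1998 is August 3, 1998.
From June 17, 1998 through June 23, 1998 inclusive is 7 days; tolling adds 7 days: August 3, 1998 + 7 days = August 10, 1998.
Tolling adds 6 days: August 10, 1998 + 6 days = August 16, 1998.
August 16, 1998 is Sunday. The next qualifying day is August 17, 1998.

August 17, 1998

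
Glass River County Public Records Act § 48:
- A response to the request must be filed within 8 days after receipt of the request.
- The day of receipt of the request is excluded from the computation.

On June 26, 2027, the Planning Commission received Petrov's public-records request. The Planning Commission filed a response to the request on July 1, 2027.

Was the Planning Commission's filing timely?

8 days after June 26, 2027 is July 4, 2027.
The deadline is July 4, 2027; the filing on July 1, 2027 is on or before that date.

Yes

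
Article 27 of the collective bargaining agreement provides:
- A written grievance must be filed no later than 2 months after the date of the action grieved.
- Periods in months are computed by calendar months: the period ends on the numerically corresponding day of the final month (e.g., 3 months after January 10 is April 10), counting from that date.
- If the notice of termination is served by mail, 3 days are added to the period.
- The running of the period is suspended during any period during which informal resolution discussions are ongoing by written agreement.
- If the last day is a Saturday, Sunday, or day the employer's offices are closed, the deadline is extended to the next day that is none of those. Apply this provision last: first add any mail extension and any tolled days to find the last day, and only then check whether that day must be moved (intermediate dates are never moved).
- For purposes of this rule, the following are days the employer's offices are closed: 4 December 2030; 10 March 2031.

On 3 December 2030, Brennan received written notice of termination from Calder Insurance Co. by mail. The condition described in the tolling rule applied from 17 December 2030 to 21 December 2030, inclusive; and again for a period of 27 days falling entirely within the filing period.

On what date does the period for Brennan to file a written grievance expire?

March 11, 2031

2 months after 3 December 2030 is February 3, 2031.
Service was by mail, adding 3 days: February 3, 2031 + 3 days = February 6, 2031.
From December 17, 2030 through December 21, 2030 inclusive is 5 days; tolling adds 5 days: February 6, 2031 + 5 days = February 11, 2031.
Tolling adds 27 days: February 11, 2031 + 27 days = March 10, 2031.
March 10, 2031 is a listed holiday. The next qualifying day is March 11, 2031.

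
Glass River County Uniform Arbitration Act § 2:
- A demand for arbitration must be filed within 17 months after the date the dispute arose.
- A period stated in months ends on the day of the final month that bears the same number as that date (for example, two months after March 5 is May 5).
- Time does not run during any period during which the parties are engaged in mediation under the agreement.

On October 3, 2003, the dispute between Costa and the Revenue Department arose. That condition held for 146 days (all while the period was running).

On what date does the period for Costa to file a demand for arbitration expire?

17 months after October 3, 2003 is March 3, 2005.
Tolling adds 146 days: March 3, 2005 + 146 days = July 27, 2005.

July 27, 2005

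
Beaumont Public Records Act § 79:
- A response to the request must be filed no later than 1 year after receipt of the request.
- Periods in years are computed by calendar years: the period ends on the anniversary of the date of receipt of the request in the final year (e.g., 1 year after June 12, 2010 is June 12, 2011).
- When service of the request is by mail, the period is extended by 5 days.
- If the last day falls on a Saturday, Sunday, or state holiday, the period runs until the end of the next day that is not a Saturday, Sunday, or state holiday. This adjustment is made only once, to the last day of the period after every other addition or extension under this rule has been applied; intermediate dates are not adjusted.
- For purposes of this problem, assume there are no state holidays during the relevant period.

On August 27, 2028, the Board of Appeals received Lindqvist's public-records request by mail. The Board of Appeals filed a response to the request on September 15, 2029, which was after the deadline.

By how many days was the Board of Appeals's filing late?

1 year after August 27, 2028 is August 27, 2029.
Service was by mail, adding 5 days: August 27, 2029 + 5 days = September 1, 2029.
September 1, 2029 is Saturday; September 2, 2029 is Sunday. The next qualifying day is September 3, 2029.
The deadline is September 3, 2029; from September 3, 2029 to September 15, 2029 is 12 days.

12 days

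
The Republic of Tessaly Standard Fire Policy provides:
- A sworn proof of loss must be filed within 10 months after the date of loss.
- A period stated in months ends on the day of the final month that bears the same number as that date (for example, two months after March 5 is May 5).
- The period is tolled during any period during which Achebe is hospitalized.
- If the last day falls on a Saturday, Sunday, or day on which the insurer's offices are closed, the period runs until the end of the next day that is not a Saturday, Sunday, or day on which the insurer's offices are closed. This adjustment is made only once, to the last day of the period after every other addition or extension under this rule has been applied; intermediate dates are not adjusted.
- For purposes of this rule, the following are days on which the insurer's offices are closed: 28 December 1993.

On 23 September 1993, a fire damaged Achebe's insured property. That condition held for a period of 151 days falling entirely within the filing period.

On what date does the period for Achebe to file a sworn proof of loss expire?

December 21, 1994

10 months after 23 September 1993 is July 23, 1994.
Tolling adds 151 days: July 23, 1994 + 151 days = December 21, 1994.
December 21, 1994 is a Wednesday and not a day on which the insurer's offices are closed, so no extension applies.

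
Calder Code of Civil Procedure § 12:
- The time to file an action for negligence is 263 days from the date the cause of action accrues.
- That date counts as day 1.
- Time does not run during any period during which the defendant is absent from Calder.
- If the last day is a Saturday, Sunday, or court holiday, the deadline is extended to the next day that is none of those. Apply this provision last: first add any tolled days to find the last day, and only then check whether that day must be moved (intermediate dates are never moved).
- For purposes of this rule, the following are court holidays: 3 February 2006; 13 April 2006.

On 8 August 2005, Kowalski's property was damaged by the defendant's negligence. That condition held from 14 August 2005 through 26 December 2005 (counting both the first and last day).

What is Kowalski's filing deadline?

Counting 8 August 2005 as day 1, day 263 is April 27, 2006.
From August 14, 2005 through December 26, 2005 inclusive is 135 days; tolling adds 135 days: April 27, 2006 + 135 days = September 9, 2006.
September 9, 2006 is Saturday; September 10, 2006 is Sunday. The next qualifying day is September 11, 2006.

September 11, 2006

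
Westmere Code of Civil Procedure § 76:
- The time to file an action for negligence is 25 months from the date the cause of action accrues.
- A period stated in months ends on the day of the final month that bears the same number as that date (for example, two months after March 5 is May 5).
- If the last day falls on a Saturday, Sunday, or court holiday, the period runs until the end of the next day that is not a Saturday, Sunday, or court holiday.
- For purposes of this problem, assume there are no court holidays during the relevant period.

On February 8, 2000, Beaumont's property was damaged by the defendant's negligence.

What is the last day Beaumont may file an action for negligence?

25 months after February 8, 2000 is March 8, 2002.
March 8, 2002 is a Friday and not a court holiday, so no extension applies.

March 8, 2002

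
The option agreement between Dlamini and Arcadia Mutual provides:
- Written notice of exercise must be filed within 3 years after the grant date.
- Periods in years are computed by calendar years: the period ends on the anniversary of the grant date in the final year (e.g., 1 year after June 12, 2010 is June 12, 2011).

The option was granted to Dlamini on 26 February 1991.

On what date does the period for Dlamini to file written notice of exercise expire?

February 26, 1994

3 years after 26 February 1991 is February 26, 1994.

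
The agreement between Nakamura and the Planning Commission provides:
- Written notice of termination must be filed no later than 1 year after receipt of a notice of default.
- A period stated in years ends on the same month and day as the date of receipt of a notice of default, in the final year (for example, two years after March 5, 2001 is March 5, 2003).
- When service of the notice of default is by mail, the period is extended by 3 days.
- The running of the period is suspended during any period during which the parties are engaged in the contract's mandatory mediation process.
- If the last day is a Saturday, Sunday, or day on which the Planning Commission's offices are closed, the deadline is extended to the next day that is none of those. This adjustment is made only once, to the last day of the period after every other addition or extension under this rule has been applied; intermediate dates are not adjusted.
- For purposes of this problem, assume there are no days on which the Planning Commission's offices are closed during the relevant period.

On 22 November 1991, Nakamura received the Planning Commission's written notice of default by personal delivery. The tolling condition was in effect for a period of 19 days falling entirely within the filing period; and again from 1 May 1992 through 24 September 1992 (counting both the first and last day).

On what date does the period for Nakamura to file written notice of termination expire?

1 year after 22 November 1991 is November 22, 1992.
Service was not by mail, so no mail extension applies.
Tolling adds 19 days: November 22, 1992 + 19 days = December 11, 1992.
From May 1, 1992 through September 24, 1992 inclusive is 147 days; tolling adds 147 days: December 11, 1992 + 147 days = May 7, 1993.
May 7, 1993 is a Friday and not a day on which the Planning Commission's offices are closed, so no extension applies.

May 7, 1993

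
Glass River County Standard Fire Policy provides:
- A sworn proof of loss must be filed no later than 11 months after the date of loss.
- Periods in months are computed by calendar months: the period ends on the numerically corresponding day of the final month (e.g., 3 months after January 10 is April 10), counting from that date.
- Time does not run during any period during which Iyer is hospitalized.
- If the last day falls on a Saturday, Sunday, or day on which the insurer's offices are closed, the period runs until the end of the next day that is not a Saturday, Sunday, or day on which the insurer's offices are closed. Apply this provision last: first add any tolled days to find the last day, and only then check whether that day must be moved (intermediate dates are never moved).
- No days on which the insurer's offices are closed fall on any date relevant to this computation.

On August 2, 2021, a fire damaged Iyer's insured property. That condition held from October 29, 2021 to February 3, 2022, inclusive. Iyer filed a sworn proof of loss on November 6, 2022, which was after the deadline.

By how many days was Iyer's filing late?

11 months after August 2, 2021 is July 2, 2022.
From October 29, 2021 through February 3, 2022 inclusive is 98 days; tolling adds 98 days: July 2, 2022 + 98 days = October 8, 2022.
October 8, 2022 is Saturday; October 9, 2022 is Sunday. The next qualifying day is October 10, 2022.
The deadline is October 10, 2022; from October 10, 2022 to November 6, 2022 is 27 days.

27 days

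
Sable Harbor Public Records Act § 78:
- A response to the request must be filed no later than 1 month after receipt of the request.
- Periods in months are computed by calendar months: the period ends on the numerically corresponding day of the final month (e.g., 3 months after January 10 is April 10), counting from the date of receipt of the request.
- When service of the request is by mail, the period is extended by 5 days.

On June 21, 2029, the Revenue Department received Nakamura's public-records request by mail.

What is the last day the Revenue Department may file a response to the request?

July 26, 2029

1 month after June 21, 2029 is July 21, 2029.
Service was by mail, adding 5 days: July 21, 2029 + 5 days = July 26, 2029.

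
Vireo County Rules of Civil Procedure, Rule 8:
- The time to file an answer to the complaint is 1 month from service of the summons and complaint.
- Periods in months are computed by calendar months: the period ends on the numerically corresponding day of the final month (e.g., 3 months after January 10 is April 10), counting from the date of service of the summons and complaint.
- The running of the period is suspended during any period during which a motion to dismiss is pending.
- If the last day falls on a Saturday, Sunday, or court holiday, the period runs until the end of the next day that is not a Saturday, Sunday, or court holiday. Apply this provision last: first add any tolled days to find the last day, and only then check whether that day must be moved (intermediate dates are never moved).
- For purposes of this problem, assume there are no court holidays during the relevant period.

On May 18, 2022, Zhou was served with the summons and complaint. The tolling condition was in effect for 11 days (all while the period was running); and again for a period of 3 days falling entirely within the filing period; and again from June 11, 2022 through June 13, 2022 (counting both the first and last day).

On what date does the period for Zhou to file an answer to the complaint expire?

1 month after May 18, 2022 is June 18, 2022.
Tolling adds 11 days: June 18, 2022 + 11 days = June 29, 2022.
Tolling adds 3 days: June 29, 2022 + 3 days = July 2, 2022.
From June 11, 2022 through June 13, 2022 inclusive is 3 days; tolling adds 3 days: July 2, 2022 + 3 days = July 5, 2022.
July 5, 2022 is a Tuesday and not a court holiday, so no extension applies.

July 5, 2022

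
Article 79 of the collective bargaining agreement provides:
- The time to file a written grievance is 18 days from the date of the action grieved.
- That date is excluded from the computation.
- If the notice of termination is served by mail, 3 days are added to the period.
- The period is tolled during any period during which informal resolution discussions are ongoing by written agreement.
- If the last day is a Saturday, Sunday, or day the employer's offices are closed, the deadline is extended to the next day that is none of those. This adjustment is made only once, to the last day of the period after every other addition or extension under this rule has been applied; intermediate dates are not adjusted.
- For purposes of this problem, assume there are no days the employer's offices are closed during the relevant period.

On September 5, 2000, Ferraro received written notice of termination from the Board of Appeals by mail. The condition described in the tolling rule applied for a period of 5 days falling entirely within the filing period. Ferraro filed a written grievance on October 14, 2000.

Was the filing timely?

18 days after September 5, 2000 is September 23, 2000.
Service was by mail, adding 3 days: September 23, 2000 + 3 days = September 26, 2000.
Tolling adds 5 days: September 26, 2000 + 5 days = October 1, 2000.
October 1, 2000 is Sunday. The next qualifying day is October 2, 2000.
The deadline is October 2, 2000; the filing on October 14, 2000 is after that date.

No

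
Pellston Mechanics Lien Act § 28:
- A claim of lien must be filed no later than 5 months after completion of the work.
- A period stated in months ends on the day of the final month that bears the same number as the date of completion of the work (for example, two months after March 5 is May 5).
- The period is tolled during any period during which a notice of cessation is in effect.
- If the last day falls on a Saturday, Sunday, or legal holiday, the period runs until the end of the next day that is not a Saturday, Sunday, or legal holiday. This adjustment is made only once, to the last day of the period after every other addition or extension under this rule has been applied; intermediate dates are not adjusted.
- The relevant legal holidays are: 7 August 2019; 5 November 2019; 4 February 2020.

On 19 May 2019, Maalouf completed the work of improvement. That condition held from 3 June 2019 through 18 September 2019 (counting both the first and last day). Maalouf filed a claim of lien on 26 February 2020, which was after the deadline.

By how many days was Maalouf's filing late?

21 days

5 months after 19 May 2019 is October 19, 2019.
From June 3, 2019 through September 18, 2019 inclusive is 108 days; tolling adds 108 days: October 19, 2019 + 108 days = February 4, 2020.
February 4, 2020 is a listed holiday. The next qualifying day is February 5, 2020.
The deadline is February 5, 2020; from February 5, 2020 to February 26, 2020 is 21 days.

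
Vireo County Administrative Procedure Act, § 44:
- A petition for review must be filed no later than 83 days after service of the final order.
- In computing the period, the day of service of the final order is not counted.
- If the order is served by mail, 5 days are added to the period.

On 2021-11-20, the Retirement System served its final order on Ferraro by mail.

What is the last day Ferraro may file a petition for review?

83 days after 2021-11-20 is February 11, 2022.
Service was by mail, adding 5 days: February 11, 2022 + 5 days = February 16, 2022.

February 16, 2022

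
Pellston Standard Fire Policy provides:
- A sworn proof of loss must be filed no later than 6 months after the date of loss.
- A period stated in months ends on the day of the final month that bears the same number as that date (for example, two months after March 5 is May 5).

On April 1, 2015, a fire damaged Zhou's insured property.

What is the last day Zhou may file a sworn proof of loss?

6 months after April 1, 2015 is October 1, 2015.

October 1, 2015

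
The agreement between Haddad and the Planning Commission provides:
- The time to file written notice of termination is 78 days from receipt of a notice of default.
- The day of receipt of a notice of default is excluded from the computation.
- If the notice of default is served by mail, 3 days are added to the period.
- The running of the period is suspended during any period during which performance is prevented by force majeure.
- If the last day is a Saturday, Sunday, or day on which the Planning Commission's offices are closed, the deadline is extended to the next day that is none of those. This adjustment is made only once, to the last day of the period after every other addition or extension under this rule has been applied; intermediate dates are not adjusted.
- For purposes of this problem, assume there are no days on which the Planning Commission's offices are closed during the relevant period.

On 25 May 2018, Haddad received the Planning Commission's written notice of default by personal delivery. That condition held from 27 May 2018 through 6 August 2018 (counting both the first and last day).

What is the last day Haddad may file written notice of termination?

October 22, 2018

78 days after 25 May 2018 is August 11, 2018.
Service was not by mail, so no mail extension applies.
From May 27, 2018 through August 6, 2018 inclusive is 72 days; tolling adds 72 days: August 11, 2018 + 72 days = October 22, 2018.
October 22, 2018 is a Monday and not a day on which the Planning Commission's offices are closed, so no extension applies.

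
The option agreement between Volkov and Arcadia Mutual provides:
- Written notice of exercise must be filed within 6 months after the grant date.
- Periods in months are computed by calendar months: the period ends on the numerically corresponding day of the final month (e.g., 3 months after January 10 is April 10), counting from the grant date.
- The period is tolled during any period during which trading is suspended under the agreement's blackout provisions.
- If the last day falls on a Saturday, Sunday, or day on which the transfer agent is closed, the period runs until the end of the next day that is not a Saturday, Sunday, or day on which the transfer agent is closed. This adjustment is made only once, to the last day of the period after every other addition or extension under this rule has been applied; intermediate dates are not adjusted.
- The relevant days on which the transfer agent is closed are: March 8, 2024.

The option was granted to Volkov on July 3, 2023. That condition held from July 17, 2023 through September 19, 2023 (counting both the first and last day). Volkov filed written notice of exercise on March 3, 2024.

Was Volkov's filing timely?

6 months after July 3, 2023 is January 3, 2024.
From July 17, 2023 through September 19, 2023 inclusive is 65 days; tolling adds 65 days: January 3, 2024 + 65 days = March 8, 2024.
March 8, 2024 is a listed holiday; March 9, 2024 is Saturday; March 10, 2024 is Sunday. The next qualifying day is March 11, 2024.
The deadline is March 11, 2024; the filing on March 3, 2024 is on or before that date.

Yes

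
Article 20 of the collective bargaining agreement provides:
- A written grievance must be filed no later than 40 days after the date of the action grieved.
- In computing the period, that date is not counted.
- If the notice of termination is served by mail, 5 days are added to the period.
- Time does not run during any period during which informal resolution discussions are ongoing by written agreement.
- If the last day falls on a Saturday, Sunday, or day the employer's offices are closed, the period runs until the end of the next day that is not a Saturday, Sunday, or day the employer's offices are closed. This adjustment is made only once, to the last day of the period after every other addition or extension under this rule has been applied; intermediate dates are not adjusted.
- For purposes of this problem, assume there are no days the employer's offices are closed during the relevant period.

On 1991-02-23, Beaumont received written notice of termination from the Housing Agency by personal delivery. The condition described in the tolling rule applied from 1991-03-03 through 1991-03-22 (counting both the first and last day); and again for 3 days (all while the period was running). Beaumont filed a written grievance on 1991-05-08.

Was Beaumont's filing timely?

No

40 days after 1991-02-23 is April 4, 1991.
Service was not by mail, so no mail extension applies.
From March 3, 1991 through March 22, 1991 inclusive is 20 days; tolling adds 20 days: April 4, 1991 + 20 days = April 24, 1991.
Tolling adds 3 days: April 24, 1991 + 3 days = April 27, 1991.
April 27, 1991 is Saturday; April 28, 1991 is Sunday. The next qualifying day is April 29, 1991.
The deadline is April 29, 1991; the filing on May 8, 1991 is after that date.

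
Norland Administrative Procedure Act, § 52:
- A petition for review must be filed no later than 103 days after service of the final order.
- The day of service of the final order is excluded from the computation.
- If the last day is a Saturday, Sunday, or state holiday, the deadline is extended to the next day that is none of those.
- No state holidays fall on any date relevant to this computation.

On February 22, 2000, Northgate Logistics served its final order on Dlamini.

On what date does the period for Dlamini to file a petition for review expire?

103 days after February 22, 2000 is June 4, 2000.
June 4, 2000 is Sunday. The next qualifying day is June 5, 2000.

June 5, 2000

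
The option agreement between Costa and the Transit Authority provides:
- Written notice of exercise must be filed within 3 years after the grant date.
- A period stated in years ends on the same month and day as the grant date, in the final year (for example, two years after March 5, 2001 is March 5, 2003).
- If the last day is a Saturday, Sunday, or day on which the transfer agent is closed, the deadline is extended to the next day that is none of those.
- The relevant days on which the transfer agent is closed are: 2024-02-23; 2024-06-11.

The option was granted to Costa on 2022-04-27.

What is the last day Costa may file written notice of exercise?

3 years after 2022-04-27 is April 27, 2025.
April 27, 2025 is Sunday. The next qualifying day is April 28, 2025.

April 28, 2025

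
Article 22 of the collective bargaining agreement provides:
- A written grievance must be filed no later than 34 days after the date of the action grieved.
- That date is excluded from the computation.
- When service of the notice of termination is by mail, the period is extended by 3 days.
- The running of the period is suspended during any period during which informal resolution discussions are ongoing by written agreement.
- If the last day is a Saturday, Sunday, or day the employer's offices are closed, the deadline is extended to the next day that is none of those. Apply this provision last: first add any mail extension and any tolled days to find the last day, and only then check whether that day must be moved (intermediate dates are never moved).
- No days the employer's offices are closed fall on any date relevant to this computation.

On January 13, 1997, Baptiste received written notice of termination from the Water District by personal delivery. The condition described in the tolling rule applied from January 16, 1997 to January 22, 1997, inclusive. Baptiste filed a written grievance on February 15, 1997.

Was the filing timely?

Yes

34 days after January 13, 1997 is February 16, 1997.
Service was not by mail, so no mail extension applies.
From January 16, 1997 through January 22, 1997 inclusive is 7 days; tolling adds 7 days: February 16, 1997 + 7 days = February 23, 1997.
February 23, 1997 is Sunday. The next qualifying day is February 24, 1997.
The deadline is February 24, 1997; the filing on February 15, 1997 is on or before that date.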